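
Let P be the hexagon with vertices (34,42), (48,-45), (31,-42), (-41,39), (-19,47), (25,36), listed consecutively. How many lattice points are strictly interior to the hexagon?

The shoelace formula gives twice the area as |[34·(-45) − 48·42] + [48·(-42) − 31·(-45)] + [31·39 − (-41)·(-42)] + [(-41)·47 − (-19)·39] + [(-19)·36 − 25·47] + [25·42 − 34·36]| = 7899, so the area is 3949.5.
Summing gcd(|Δx|,|Δy|) over the edges gives the boundary count: gcd(14,87) + gcd(17,3) + gcd(72,81) + gcd(22,8) + gcd(44,11) + gcd(9,6) = 1+1+9+2+11+3 = 27.
By Pick's theorem A = I + B/2 − 1, so I = 3949.5 − 27/2 + 1 = 3937.

3937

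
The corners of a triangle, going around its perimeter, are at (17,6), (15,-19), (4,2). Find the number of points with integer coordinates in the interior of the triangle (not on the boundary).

Using the shoelace formula, 2A = |(17·(-19) − 15·6) + (15·2 − 4·(-19)) + (4·6 − 17·2)| = 317, so the area is 158.5.
Along each edge there are gcd(|Δx|,|Δy|)+1 lattice points, so counting each shared vertex once the boundary has gcd(2,25) + gcd(11,21) + gcd(13,4) = 1+1+1 = 3.
By Pick's theorem A = I + B/2 − 1, so I = 158.5 − 3/2 + 1 = 158.

158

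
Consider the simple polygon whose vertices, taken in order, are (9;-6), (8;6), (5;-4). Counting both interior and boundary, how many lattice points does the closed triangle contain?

26

By the shoelace formula, twice the signed area is |(9·6 − 8·(-6)) + (8·(-4) − 5·6) + (5·(-6) − 9·(-4))| = 46, so the area is 23.
Along each edge there are gcd(|Δx|,|Δy|)+1 lattice points, so counting each shared vertex once the boundary has gcd(1,12) + gcd(3,10) + gcd(4,2) = 1+1+2 = 4.
Pick's theorem gives I = A − B/2 + 1 = 23 − 4/2 + 1 = 22, so the closed region contains I + B = 22 + 4 = 26 lattice points.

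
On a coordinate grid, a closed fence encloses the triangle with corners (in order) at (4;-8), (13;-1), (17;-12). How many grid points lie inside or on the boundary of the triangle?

The shoelace formula gives twice the area as |(4·(-1) − 13·(-8)) + (13·(-12) − 17·(-1)) + (17·(-8) − 4·(-12))| = 127, so the area is 63.5.
Along each edge there are gcd(|Δx|,|Δy|)+1 lattice points, so counting each shared vertex once the boundary has gcd(9,7) + gcd(4,11) + gcd(13,4) = 1+1+1 = 3.
Pick's theorem gives I = A − B/2 + 1 = 63.5 − 3/2 + 1 = 63, so the closed region contains I + B = 63 + 3 = 66 lattice points.

66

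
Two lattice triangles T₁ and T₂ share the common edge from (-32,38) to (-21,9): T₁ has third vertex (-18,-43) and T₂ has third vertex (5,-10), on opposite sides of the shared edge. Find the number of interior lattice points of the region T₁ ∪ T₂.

514

The union is the simple quadrilateral with vertices (-32,38), (-18,-43), (-21,9), (5,-10) in order.
By the shoelace formula, twice the signed area is |((-32)·(-43) − (-18)·38) + ((-18)·9 − (-21)·(-43)) + ((-21)·(-10) − 5·9) + (5·38 − (-32)·(-10))| = 1030, so the area is 515.
Along each edge there are gcd(|Δx|,|Δy|)+1 lattice points, so counting each shared vertex once the boundary has gcd(14,81) + gcd(3,52) + gcd(26,19) + gcd(37,48) = 1+1+1+1 = 4.
By Pick's theorem I = A − B/2 + 1 = 515 − 4/2 + 1 = 514.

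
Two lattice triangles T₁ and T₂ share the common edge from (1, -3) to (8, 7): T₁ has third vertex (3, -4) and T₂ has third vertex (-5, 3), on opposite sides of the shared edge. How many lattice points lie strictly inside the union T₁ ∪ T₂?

The union is the simple quadrilateral with vertices (1, -3), (3, -4), (8, 7), (-5, 3) in order.
The shoelace formula gives twice the area as |(1·(-4) − 3·(-3)) + (3·7 − 8·(-4)) + (8·3 − (-5)·7) + ((-5)·(-3) − 1·3)| = 129, so the area is 129/2.
The number of boundary lattice points is Σ gcd(|Δx|,|Δy|) = gcd(2,1) + gcd(5,11) + gcd(13,4) + gcd(6,6) = 1+1+1+6 = 9.
By Pick's theorem I = A − B/2 + 1 = 129/2 − 9/2 + 1 = 61.

61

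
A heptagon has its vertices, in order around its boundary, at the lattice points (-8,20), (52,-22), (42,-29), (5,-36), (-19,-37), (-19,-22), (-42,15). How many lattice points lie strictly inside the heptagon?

The shoelace formula gives twice the area as |((-8)·(-22) − 52·20) + (52·(-29) − 42·(-22)) + (42·(-36) − 5·(-29)) + (5·(-37) − (-19)·(-36)) + ((-19)·(-22) − (-19)·(-37)) + ((-19)·15 − (-42)·(-22)) + ((-42)·20 − (-8)·15)| = 5898, so the area is 2949.
The number of boundary lattice points is Σ gcd(|Δx|,|Δy|) = gcd(60,42) + gcd(10,7) + gcd(37,7) + gcd(24,1) + gcd(0,15) + gcd(23,37) + gcd(34,5) = 6+1+1+1+15+1+1 = 26.
By Pick's theorem A = I + B/2 − 1, so I = 2949 − 26/2 + 1 = 2937.

2937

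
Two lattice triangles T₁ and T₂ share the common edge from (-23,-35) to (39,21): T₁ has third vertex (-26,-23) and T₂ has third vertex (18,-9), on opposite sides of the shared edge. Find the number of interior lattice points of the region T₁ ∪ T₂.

795

The union is the simple quadrilateral with vertices (-23,-35), (-26,-23), (39,21), (18,-9) in order.
Using the shoelace formula, 2A = |((-23)·(-23) − (-26)·(-35)) + ((-26)·21 − 39·(-23)) + (39·(-9) − 18·21) + (18·(-35) − (-23)·(-9))| = 1596, so the area is 798.
Summing gcd(|Δx|,|Δy|) over the edges gives the boundary count: gcd(3,12) + gcd(65,44) + gcd(21,30) + gcd(41,26) = 3+1+3+1 = 8.
By Pick's theorem I = A − B/2 + 1 = 798 − 8/2 + 1 = 795.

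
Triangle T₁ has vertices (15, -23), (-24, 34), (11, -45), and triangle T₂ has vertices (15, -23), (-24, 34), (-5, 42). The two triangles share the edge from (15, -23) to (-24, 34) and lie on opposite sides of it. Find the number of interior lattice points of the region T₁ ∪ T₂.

1237

The union is the simple quadrilateral with vertices (15, -23), (11, -45), (-24, 34), (-5, 42) in order.
Using the shoelace formula, 2A = |[15·(-45) − 11·(-23)] + [11·34 − (-24)·(-45)] + [(-24)·42 − (-5)·34] + [(-5)·(-23) − 15·42]| = 2481, so the area is 1240.5.
Summing gcd(|Δx|,|Δy|) over the edges gives the boundary count: gcd(4,22) + gcd(35,79) + gcd(19,8) + gcd(20,65) = 2+1+1+5 = 9.
By Pick's theorem I = A − B/2 + 1 = 1240.5 − 9/2 + 1 = 1237.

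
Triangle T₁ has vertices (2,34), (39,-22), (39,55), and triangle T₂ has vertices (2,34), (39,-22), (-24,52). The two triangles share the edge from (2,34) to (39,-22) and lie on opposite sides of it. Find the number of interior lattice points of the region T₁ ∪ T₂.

1780

The union is the simple quadrilateral with vertices (2,34), (39,55), (39,-22), (-24,52) in order.
By the shoelace formula, twice the signed area is |(2·55 − 39·34) + (39·(-22) − 39·55) + (39·52 − (-24)·(-22)) + ((-24)·34 − 2·52)| = 3639, so the area is 3639/2.
Summing gcd(|Δx|,|Δy|) over the edges gives the boundary count: gcd(37,21) + gcd(0,77) + gcd(63,74) + gcd(26,18) = 1+77+1+2 = 81.
By Pick's theorem I = A − B/2 + 1 = 3639/2 − 81/2 + 1 = 1780.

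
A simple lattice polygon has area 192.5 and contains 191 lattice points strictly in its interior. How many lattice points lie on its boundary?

5

Pick's theorem gives A = I + B/2 − 1, so B = 2(A − I + 1) = 2(192.5 − 191 + 1) = 5.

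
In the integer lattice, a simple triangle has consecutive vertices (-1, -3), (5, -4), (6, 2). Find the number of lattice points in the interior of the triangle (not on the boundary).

Using the shoelace formula, 2A = |((-1)·(-4) − 5·(-3)) + (5·2 − 6·(-4)) + (6·(-3) − (-1)·2)| = 37, so the area is 37/2.
Along each edge there are gcd(|Δx|,|Δy|)+1 lattice points, so counting each shared vertex once the boundary has gcd(6,1) + gcd(1,6) + gcd(7,5) = 1+1+1 = 3.
Pick's theorem gives I = A − B/2 + 1 = 37/2 − 3/2 + 1 = 18.

18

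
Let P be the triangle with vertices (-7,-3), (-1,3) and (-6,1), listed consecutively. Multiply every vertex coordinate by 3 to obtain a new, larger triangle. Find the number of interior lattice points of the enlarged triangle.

70

The shoelace formula gives twice the area as |[(-7)·3 − (-1)·(-3)] + [(-1)·1 − (-6)·3] + [(-6)·(-3) − (-7)·1]| = 18, so the area is 9.
Along each edge there are gcd(|Δx|,|Δy|)+1 lattice points, so counting each shared vertex once the boundary has gcd(6,6) + gcd(5,2) + gcd(1,4) = 6+1+1 = 8.
Scaling by 3 multiplies the area by 3² = 9 (so the new area is 81) and multiplies the boundary lattice-point count by 3, giving 24.
By Pick's theorem, the interior count of the dilated polygon is 81 − 24/2 + 1 = 70.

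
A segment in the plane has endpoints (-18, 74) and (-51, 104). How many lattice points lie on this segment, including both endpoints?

4

The number of lattice points on a segment between lattice points is gcd(|Δx|,|Δy|) + 1 = gcd(33,30) + 1 = 3 + 1 = 4.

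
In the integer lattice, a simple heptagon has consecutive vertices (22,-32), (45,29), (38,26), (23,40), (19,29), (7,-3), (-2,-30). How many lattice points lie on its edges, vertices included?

19

Along each edge there are gcd(|Δx|,|Δy|)+1 lattice points, so counting each shared vertex once the boundary has gcd(23,61) + gcd(7,3) + gcd(15,14) + gcd(4,11) + gcd(12,32) + gcd(9,27) + gcd(24,2) = 1+1+1+1+4+9+2 = 19.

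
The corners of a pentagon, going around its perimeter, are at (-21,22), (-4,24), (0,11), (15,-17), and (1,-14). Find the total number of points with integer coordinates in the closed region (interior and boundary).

549

Using the shoelace formula, 2A = |[(-21)·24 − (-4)·22] + [(-4)·11 − 0·24] + [0·(-17) − 15·11] + [15·(-14) − 1·(-17)] + [1·22 − (-21)·(-14)]| = 1090, so the area is 545.
Summing gcd(|Δx|,|Δy|) over the edges gives the boundary count: gcd(17,2) + gcd(4,13) + gcd(15,28) + gcd(14,3) + gcd(22,36) = 1+1+1+1+2 = 6.
Pick's theorem gives I = A − B/2 + 1 = 545 − 6/2 + 1 = 543, so the closed region contains I + B = 543 + 6 = 549 lattice points.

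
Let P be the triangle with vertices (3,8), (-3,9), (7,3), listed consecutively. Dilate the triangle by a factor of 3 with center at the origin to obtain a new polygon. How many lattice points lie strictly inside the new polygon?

By the shoelace formula, twice the signed area is |[3·9 − (-3)·8] + [(-3)·3 − 7·9] + [7·8 − 3·3]| = 26, so the area is 13.
Along each edge there are gcd(|Δx|,|Δy|)+1 lattice points, so counting each shared vertex once the boundary has gcd(6,1) + gcd(10,6) + gcd(4,5) = 1+2+1 = 4.
Scaling by 3 multiplies the area by 3² = 9 (so the new area is 117) and multiplies the boundary lattice-point count by 3, giving 12.
By Pick's theorem, the interior count of the dilated polygon is 117 − 12/2 + 1 = 112.

112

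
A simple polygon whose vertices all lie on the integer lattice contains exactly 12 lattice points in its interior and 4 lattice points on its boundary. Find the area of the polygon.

13

Pick's theorem states A = I + B/2 − 1, so A = 12 + 4/2 − 1 = 13.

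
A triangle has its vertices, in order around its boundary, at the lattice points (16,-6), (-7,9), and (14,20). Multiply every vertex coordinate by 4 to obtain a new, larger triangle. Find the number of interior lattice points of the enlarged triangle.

4537

Using the shoelace formula, 2A = |[16·9 − (-7)·(-6)] + [(-7)·20 − 14·9] + [14·(-6) − 16·20]| = 568, so the area is 284.
Along each edge there are gcd(|Δx|,|Δy|)+1 lattice points, so counting each shared vertex once the boundary has gcd(23,15) + gcd(21,11) + gcd(2,26) = 1+1+2 = 4.
Scaling by 4 multiplies the area by 4² = 16 (so the new area is 4544) and multiplies the boundary lattice-point count by 4, giving 16.
By Pick's theorem, the interior count of the dilated polygon is 4544 − 16/2 + 1 = 4537.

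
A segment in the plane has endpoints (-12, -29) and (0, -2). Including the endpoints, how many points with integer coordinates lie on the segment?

4

The number of lattice points on a segment between lattice points is gcd(|Δx|,|Δy|) + 1 = gcd(12,27) + 1 = 3 + 1 = 4.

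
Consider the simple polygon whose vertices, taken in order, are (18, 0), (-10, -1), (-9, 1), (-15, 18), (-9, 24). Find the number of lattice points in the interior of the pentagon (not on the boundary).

402

Using the shoelace formula, 2A = |[18·(-1) − (-10)·0] + [(-10)·1 − (-9)·(-1)] + [(-9)·18 − (-15)·1] + [(-15)·24 − (-9)·18] + [(-9)·0 − 18·24]| = 814, so the area is 407.
Summing gcd(|Δx|,|Δy|) over the edges gives the boundary count: gcd(28,1) + gcd(1,2) + gcd(6,17) + gcd(6,6) + gcd(27,24) = 1+1+1+6+3 = 12.
By Pick's theorem A = I + B/2 − 1, so I = 407 − 12/2 + 1 = 402.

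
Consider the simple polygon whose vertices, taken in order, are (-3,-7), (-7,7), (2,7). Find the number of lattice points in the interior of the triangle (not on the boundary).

58

By the shoelace formula, twice the signed area is |((-3)·7 − (-7)·(-7)) + ((-7)·7 − 2·7) + (2·(-7) − (-3)·7)| = 126, so the area is 63.
The number of boundary lattice points is Σ gcd(|Δx|,|Δy|) = gcd(4,14) + gcd(9,0) + gcd(5,14) = 2+9+1 = 12.
By Pick's theorem A = I + B/2 − 1, so I = 63 − 12/2 + 1 = 58.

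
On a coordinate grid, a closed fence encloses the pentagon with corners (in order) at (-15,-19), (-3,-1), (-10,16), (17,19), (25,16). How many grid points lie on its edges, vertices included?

16

Summing gcd(|Δx|,|Δy|) over the edges gives the boundary count: gcd(12,18) + gcd(7,17) + gcd(27,3) + gcd(8,3) + gcd(40,35) = 6+1+3+1+5 = 16.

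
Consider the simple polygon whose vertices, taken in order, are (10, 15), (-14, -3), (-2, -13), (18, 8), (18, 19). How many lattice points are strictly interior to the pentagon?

The shoelace formula gives twice the area as |[10·(-3) − (-14)·15] + [(-14)·(-13) − (-2)·(-3)] + [(-2)·8 − 18·(-13)] + [18·19 − 18·8] + [18·15 − 10·19]| = 852, so the area is 426.
The number of boundary lattice points is Σ gcd(|Δx|,|Δy|) = gcd(24,18) + gcd(12,10) + gcd(20,21) + gcd(0,11) + gcd(8,4) = 6+2+1+11+4 = 24.
Pick's theorem gives I = A − B/2 + 1 = 426 − 24/2 + 1 = 415.

415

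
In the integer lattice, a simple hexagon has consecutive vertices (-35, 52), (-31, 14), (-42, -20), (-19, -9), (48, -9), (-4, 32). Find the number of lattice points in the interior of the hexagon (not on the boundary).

The shoelace formula gives twice the area as |[(-35)·14 − (-31)·52] + [(-31)·(-20) − (-42)·14] + [(-42)·(-9) − (-19)·(-20)] + [(-19)·(-9) − 48·(-9)] + [48·32 − (-4)·(-9)] + [(-4)·52 − (-35)·32]| = 5343, so the area is 2671.5.
Summing gcd(|Δx|,|Δy|) over the edges gives the boundary count: gcd(4,38) + gcd(11,34) + gcd(23,11) + gcd(67,0) + gcd(52,41) + gcd(31,20) = 2+1+1+67+1+1 = 73.
Pick's theorem gives I = A − B/2 + 1 = 2671.5 − 73/2 + 1 = 2636.

2636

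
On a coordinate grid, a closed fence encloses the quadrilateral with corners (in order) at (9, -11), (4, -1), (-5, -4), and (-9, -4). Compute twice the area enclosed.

133

Using the shoelace formula, 2A = |[9·(-1) − 4·(-11)] + [4·(-4) − (-5)·(-1)] + [(-5)·(-4) − (-9)·(-4)] + [(-9)·(-11) − 9·(-4)]| = 133, so the area is 133/2.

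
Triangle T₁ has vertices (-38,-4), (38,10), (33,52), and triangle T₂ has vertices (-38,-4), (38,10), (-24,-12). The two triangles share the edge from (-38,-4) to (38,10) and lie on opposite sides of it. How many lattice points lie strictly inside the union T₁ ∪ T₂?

The union is the simple quadrilateral with vertices (-38,-4), (33,52), (38,10), (-24,-12) in order.
By the shoelace formula, twice the signed area is |((-38)·52 − 33·(-4)) + (33·10 − 38·52) + (38·(-12) − (-24)·10) + ((-24)·(-4) − (-38)·(-12))| = 4066, so the area is 2033.
Summing gcd(|Δx|,|Δy|) over the edges gives the boundary count: gcd(71,56) + gcd(5,42) + gcd(62,22) + gcd(14,8) = 1+1+2+2 = 6.
By Pick's theorem I = A − B/2 + 1 = 2033 − 6/2 + 1 = 2031.

2031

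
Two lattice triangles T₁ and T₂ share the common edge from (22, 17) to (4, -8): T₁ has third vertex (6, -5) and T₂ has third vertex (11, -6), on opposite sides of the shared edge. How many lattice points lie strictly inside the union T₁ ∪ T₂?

The union is the simple quadrilateral with vertices (22, 17), (6, -5), (4, -8), (11, -6) in order.
By the shoelace formula, twice the signed area is |(22·(-5) − 6·17) + (6·(-8) − 4·(-5)) + (4·(-6) − 11·(-8)) + (11·17 − 22·(-6))| = 143, so the area is 143/2.
The number of boundary lattice points is Σ gcd(|Δx|,|Δy|) = gcd(16,22) + gcd(2,3) + gcd(7,2) + gcd(11,23) = 2+1+1+1 = 5.
By Pick's theorem I = A − B/2 + 1 = 143/2 − 5/2 + 1 = 70.

70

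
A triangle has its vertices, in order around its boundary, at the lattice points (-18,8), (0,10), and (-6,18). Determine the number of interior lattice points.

The shoelace formula gives twice the area as |((-18)·10 − 0·8) + (0·18 − (-6)·10) + ((-6)·8 − (-18)·18)| = 156, so the area is 78.
Summing gcd(|Δx|,|Δy|) over the edges gives the boundary count: gcd(18,2) + gcd(6,8) + gcd(12,10) = 2+2+2 = 6.
By Pick's theorem A = I + B/2 − 1, so I = 78 − 6/2 + 1 = 76.

76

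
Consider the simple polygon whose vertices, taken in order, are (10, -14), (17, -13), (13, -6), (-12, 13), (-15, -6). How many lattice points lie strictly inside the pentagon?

403

The shoelace formula gives twice the area as |(10·(-13) − 17·(-14)) + (17·(-6) − 13·(-13)) + (13·13 − (-12)·(-6)) + ((-12)·(-6) − (-15)·13) + ((-15)·(-14) − 10·(-6))| = 809, so the area is 809/2.
Along each edge there are gcd(|Δx|,|Δy|)+1 lattice points, so counting each shared vertex once the boundary has gcd(7,1) + gcd(4,7) + gcd(25,19) + gcd(3,19) + gcd(25,8) = 1+1+1+1+1 = 5.
By Pick's theorem A = I + B/2 − 1, so I = 809/2 − 5/2 + 1 = 403.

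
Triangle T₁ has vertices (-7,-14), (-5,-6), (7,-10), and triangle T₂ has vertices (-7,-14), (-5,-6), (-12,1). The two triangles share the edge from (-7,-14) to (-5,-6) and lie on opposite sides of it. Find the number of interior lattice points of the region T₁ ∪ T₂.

79

The union is the simple quadrilateral with vertices (-7,-14), (7,-10), (-5,-6), (-12,1) in order.
Using the shoelace formula, 2A = |((-7)·(-10) − 7·(-14)) + (7·(-6) − (-5)·(-10)) + ((-5)·1 − (-12)·(-6)) + ((-12)·(-14) − (-7)·1)| = 174, so the area is 87.
Along each edge there are gcd(|Δx|,|Δy|)+1 lattice points, so counting each shared vertex once the boundary has gcd(14,4) + gcd(12,4) + gcd(7,7) + gcd(5,15) = 2+4+7+5 = 18.
By Pick's theorem I = A − B/2 + 1 = 87 − 18/2 + 1 = 79.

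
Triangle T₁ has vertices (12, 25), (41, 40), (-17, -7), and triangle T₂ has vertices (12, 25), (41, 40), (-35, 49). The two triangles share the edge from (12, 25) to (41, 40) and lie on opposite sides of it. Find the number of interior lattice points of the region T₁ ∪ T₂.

946

The union is the simple quadrilateral with vertices (12, 25), (-17, -7), (41, 40), (-35, 49) in order.
By the shoelace formula, twice the signed area is |(12·(-7) − (-17)·25) + ((-17)·40 − 41·(-7)) + (41·49 − (-35)·40) + ((-35)·25 − 12·49)| = 1894, so the area is 947.
The number of boundary lattice points is Σ gcd(|Δx|,|Δy|) = gcd(29,32) + gcd(58,47) + gcd(76,9) + gcd(47,24) = 1+1+1+1 = 4.
By Pick's theorem I = A − B/2 + 1 = 947 − 4/2 + 1 = 946.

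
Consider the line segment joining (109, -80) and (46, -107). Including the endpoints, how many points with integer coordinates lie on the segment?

10

The number of lattice points on a segment between lattice points is gcd(|Δx|,|Δy|) + 1 = gcd(63,27) + 1 = 9 + 1 = 10.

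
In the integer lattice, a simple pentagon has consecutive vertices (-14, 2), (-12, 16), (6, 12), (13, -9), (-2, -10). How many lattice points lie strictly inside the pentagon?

460

By the shoelace formula, twice the signed area is |[(-14)·16 − (-12)·2] + [(-12)·12 − 6·16] + [6·(-9) − 13·12] + [13·(-10) − (-2)·(-9)] + [(-2)·2 − (-14)·(-10)]| = 942, so the area is 471.
The number of boundary lattice points is Σ gcd(|Δx|,|Δy|) = gcd(2,14) + gcd(18,4) + gcd(7,21) + gcd(15,1) + gcd(12,12) = 2+2+7+1+12 = 24.
Pick's theorem gives I = A − B/2 + 1 = 471 − 24/2 + 1 = 460.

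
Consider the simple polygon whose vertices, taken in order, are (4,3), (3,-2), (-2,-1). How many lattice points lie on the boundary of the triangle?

4

Along each edge there are gcd(|Δx|,|Δy|)+1 lattice points, so counting each shared vertex once the boundary has gcd(1,5) + gcd(5,1) + gcd(6,4) = 1+1+2 = 4.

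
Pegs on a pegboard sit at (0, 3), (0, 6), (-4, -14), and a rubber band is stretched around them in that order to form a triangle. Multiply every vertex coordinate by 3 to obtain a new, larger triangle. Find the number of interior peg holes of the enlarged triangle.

43

The shoelace formula gives twice the area as |[0·6 − 0·3] + [0·(-14) − (-4)·6] + [(-4)·3 − 0·(-14)]| = 12, so the area is 6.
Along each edge there are gcd(|Δx|,|Δy|)+1 lattice points, so counting each shared vertex once the boundary has gcd(0,3) + gcd(4,20) + gcd(4,17) = 3+4+1 = 8.
Scaling by 3 multiplies the area by 3² = 9 (so the new area is 54) and multiplies the boundary lattice-point count by 3, giving 24.
By Pick's theorem, the interior count of the dilated polygon is 54 − 24/2 + 1 = 43.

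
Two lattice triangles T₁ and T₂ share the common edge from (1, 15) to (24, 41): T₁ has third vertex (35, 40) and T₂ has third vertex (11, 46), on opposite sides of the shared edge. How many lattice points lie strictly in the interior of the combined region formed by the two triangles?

380

The union is the simple quadrilateral with vertices (1, 15), (35, 40), (24, 41), (11, 46) in order.
By the shoelace formula, twice the signed area is |[1·40 − 35·15] + [35·41 − 24·40] + [24·46 − 11·41] + [11·15 − 1·46]| = 762, so the area is 381.
Summing gcd(|Δx|,|Δy|) over the edges gives the boundary count: gcd(34,25) + gcd(11,1) + gcd(13,5) + gcd(10,31) = 1+1+1+1 = 4.
By Pick's theorem I = A − B/2 + 1 = 381 − 4/2 + 1 = 380.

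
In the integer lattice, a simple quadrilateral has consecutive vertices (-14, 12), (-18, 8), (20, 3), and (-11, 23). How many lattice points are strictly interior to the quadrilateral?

284

By the shoelace formula, twice the signed area is |[(-14)·8 − (-18)·12] + [(-18)·3 − 20·8] + [20·23 − (-11)·3] + [(-11)·12 − (-14)·23]| = 573, so the area is 573/2.
Along each edge there are gcd(|Δx|,|Δy|)+1 lattice points, so counting each shared vertex once the boundary has gcd(4,4) + gcd(38,5) + gcd(31,20) + gcd(3,11) = 4+1+1+1 = 7.
By Pick's theorem A = I + B/2 − 1, so I = 573/2 − 7/2 + 1 = 284.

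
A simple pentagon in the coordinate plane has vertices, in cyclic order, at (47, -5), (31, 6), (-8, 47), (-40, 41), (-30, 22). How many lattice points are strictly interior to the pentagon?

1478

The shoelace formula gives twice the area as |(47·6 − 31·(-5)) + (31·47 − (-8)·6) + ((-8)·41 − (-40)·47) + ((-40)·22 − (-30)·41) + ((-30)·(-5) − 47·22)| = 2960, so the area is 1480.
Summing gcd(|Δx|,|Δy|) over the edges gives the boundary count: gcd(16,11) + gcd(39,41) + gcd(32,6) + gcd(10,19) + gcd(77,27) = 1+1+2+1+1 = 6.
Pick's theorem gives I = A − B/2 + 1 = 1480 − 6/2 + 1 = 1478.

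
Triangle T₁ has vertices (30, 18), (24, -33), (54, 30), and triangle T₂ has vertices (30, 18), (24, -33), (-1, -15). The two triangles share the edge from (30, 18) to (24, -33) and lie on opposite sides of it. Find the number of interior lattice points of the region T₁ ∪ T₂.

The union is the simple quadrilateral with vertices (30, 18), (54, 30), (24, -33), (-1, -15) in order.
By the shoelace formula, twice the signed area is |(30·30 − 54·18) + (54·(-33) − 24·30) + (24·(-15) − (-1)·(-33)) + ((-1)·18 − 30·(-15))| = 2535, so the area is 2535/2.
The number of boundary lattice points is Σ gcd(|Δx|,|Δy|) = gcd(24,12) + gcd(30,63) + gcd(25,18) + gcd(31,33) = 12+3+1+1 = 17.
By Pick's theorem I = A − B/2 + 1 = 2535/2 − 17/2 + 1 = 1260.

1260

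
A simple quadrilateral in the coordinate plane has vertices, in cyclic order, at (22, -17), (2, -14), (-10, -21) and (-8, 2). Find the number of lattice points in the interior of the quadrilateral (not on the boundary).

By the shoelace formula, twice the signed area is |[22·(-14) − 2·(-17)] + [2·(-21) − (-10)·(-14)] + [(-10)·2 − (-8)·(-21)] + [(-8)·(-17) − 22·2]| = 552, so the area is 276.
The number of boundary lattice points is Σ gcd(|Δx|,|Δy|) = gcd(20,3) + gcd(12,7) + gcd(2,23) + gcd(30,19) = 1+1+1+1 = 4.
By Pick's theorem A = I + B/2 − 1, so I = 276 − 4/2 + 1 = 275.

275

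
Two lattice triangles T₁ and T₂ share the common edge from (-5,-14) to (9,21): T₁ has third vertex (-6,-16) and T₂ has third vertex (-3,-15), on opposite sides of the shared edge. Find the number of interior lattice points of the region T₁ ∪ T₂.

The union is the simple quadrilateral with vertices (-5,-14), (-6,-16), (9,21), (-3,-15) in order.
The shoelace formula gives twice the area as |((-5)·(-16) − (-6)·(-14)) + ((-6)·21 − 9·(-16)) + (9·(-15) − (-3)·21) + ((-3)·(-14) − (-5)·(-15))| = 91, so the area is 91/2.
The number of boundary lattice points is Σ gcd(|Δx|,|Δy|) = gcd(1,2) + gcd(15,37) + gcd(12,36) + gcd(2,1) = 1+1+12+1 = 15.
By Pick's theorem I = A − B/2 + 1 = 91/2 − 15/2 + 1 = 39.

39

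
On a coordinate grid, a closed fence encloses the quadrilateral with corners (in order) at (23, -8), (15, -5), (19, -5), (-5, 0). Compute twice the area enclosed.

40

By the shoelace formula, twice the signed area is |(23·(-5) − 15·(-8)) + (15·(-5) − 19·(-5)) + (19·0 − (-5)·(-5)) + ((-5)·(-8) − 23·0)| = 40, so the area is 20.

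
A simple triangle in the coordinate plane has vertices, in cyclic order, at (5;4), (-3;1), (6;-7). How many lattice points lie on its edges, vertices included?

Along each edge there are gcd(|Δx|,|Δy|)+1 lattice points, so counting each shared vertex once the boundary has gcd(8,3) + gcd(9,8) + gcd(1,11) = 1+1+1 = 3.

3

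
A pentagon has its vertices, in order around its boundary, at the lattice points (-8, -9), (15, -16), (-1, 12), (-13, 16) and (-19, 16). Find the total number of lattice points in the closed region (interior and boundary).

Using the shoelace formula, 2A = |((-8)·(-16) − 15·(-9)) + (15·12 − (-1)·(-16)) + ((-1)·16 − (-13)·12) + ((-13)·16 − (-19)·16) + ((-19)·(-9) − (-8)·16)| = 962, so the area is 481.
The number of boundary lattice points is Σ gcd(|Δx|,|Δy|) = gcd(23,7) + gcd(16,28) + gcd(12,4) + gcd(6,0) + gcd(11,25) = 1+4+4+6+1 = 16.
Pick's theorem gives I = A − B/2 + 1 = 481 − 16/2 + 1 = 474, so the closed region contains I + B = 474 + 16 = 490 lattice points.

490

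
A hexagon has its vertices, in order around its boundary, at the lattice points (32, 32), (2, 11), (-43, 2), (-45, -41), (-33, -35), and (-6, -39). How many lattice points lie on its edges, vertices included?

21

Summing gcd(|Δx|,|Δy|) over the edges gives the boundary count: gcd(30,21) + gcd(45,9) + gcd(2,43) + gcd(12,6) + gcd(27,4) + gcd(38,71) = 3+9+1+6+1+1 = 21.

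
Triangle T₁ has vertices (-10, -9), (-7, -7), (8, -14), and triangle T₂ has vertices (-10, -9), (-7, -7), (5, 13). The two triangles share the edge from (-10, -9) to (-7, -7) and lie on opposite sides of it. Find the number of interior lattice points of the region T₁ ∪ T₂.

The union is the simple quadrilateral with vertices (-10, -9), (8, -14), (-7, -7), (5, 13) in order.
The shoelace formula gives twice the area as |[(-10)·(-14) − 8·(-9)] + [8·(-7) − (-7)·(-14)] + [(-7)·13 − 5·(-7)] + [5·(-9) − (-10)·13]| = 87, so the area is 43.5.
The number of boundary lattice points is Σ gcd(|Δx|,|Δy|) = gcd(18,5) + gcd(15,7) + gcd(12,20) + gcd(15,22) = 1+1+4+1 = 7.
By Pick's theorem I = A − B/2 + 1 = 43.5 − 7/2 + 1 = 41.

41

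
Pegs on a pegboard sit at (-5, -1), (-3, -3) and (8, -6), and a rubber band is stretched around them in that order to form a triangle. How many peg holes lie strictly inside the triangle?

The shoelace formula gives twice the area as |((-5)·(-3) − (-3)·(-1)) + ((-3)·(-6) − 8·(-3)) + (8·(-1) − (-5)·(-6))| = 16, so the area is 8.
The number of boundary lattice points is Σ gcd(|Δx|,|Δy|) = gcd(2,2) + gcd(11,3) + gcd(13,5) = 2+1+1 = 4.
Pick's theorem gives I = A − B/2 + 1 = 8 − 4/2 + 1 = 7.

7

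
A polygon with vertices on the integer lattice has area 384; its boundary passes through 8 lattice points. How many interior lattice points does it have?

381

From Pick's theorem, I = A − B/2 + 1 = 384 − 8/2 + 1 = 381.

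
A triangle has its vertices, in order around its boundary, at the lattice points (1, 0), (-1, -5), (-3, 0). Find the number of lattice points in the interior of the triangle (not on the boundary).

8

Using the shoelace formula, 2A = |[1·(-5) − (-1)·0] + [(-1)·0 − (-3)·(-5)] + [(-3)·0 − 1·0]| = 20, so the area is 10.
The number of boundary lattice points is Σ gcd(|Δx|,|Δy|) = gcd(2,5) + gcd(2,5) + gcd(4,0) = 1+1+4 = 6.
By Pick's theorem A = I + B/2 − 1, so I = 10 − 6/2 + 1 = 8.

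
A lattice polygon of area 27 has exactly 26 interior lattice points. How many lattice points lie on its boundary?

4

Pick's theorem gives A = I + B/2 − 1, so B = 2(A − I + 1) = 2(27 − 26 + 1) = 4.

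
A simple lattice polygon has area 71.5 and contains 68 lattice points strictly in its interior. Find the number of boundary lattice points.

Pick's theorem gives A = I + B/2 − 1, so B = 2(A − I + 1) = 2(71.5 − 68 + 1) = 9.

9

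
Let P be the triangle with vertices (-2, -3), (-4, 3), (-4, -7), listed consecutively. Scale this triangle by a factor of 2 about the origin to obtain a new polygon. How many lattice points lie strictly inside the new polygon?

27

By the shoelace formula, twice the signed area is |[(-2)·3 − (-4)·(-3)] + [(-4)·(-7) − (-4)·3] + [(-4)·(-3) − (-2)·(-7)]| = 20, so the area is 10.
The number of boundary lattice points is Σ gcd(|Δx|,|Δy|) = gcd(2,6) + gcd(0,10) + gcd(2,4) = 2+10+2 = 14.
Scaling by 2 multiplies the area by 2² = 4 (so the new area is 40) and multiplies the boundary lattice-point count by 2, giving 28.
By Pick's theorem, the interior count of the dilated polygon is 40 − 28/2 + 1 = 27.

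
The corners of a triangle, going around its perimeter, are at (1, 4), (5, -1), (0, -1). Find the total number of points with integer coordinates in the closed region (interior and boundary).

Using the shoelace formula, 2A = |(1·(-1) − 5·4) + (5·(-1) − 0·(-1)) + (0·4 − 1·(-1))| = 25, so the area is 12.5.
Summing gcd(|Δx|,|Δy|) over the edges gives the boundary count: gcd(4,5) + gcd(5,0) + gcd(1,5) = 1+5+1 = 7.
Pick's theorem gives I = A − B/2 + 1 = 12.5 − 7/2 + 1 = 10, so the closed region contains I + B = 10 + 7 = 17 lattice points.

17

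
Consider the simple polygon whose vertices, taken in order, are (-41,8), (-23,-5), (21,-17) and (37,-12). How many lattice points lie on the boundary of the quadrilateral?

8

The number of boundary lattice points is Σ gcd(|Δx|,|Δy|) = gcd(18,13) + gcd(44,12) + gcd(16,5) + gcd(78,20) = 1+4+1+2 = 8.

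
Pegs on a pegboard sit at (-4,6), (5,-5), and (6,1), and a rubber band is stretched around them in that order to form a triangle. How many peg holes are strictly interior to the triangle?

By the shoelace formula, twice the signed area is |[(-4)·(-5) − 5·6] + [5·1 − 6·(-5)] + [6·6 − (-4)·1]| = 65, so the area is 32.5.
The number of boundary lattice points is Σ gcd(|Δx|,|Δy|) = gcd(9,11) + gcd(1,6) + gcd(10,5) = 1+1+5 = 7.
Pick's theorem gives I = A − B/2 + 1 = 32.5 − 7/2 + 1 = 30.

30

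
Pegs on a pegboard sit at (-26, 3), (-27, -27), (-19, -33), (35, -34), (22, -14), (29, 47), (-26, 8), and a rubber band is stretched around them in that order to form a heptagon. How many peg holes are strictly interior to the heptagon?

The shoelace formula gives twice the area as |[(-26)·(-27) − (-27)·3] + [(-27)·(-33) − (-19)·(-27)] + [(-19)·(-34) − 35·(-33)] + [35·(-14) − 22·(-34)] + [22·47 − 29·(-14)] + [29·8 − (-26)·47] + [(-26)·3 − (-26)·8]| = 6244, so the area is 3122.
Along each edge there are gcd(|Δx|,|Δy|)+1 lattice points, so counting each shared vertex once the boundary has gcd(1,30) + gcd(8,6) + gcd(54,1) + gcd(13,20) + gcd(7,61) + gcd(55,39) + gcd(0,5) = 1+2+1+1+1+1+5 = 12.
By Pick's theorem A = I + B/2 − 1, so I = 3122 − 12/2 + 1 = 3117.

3117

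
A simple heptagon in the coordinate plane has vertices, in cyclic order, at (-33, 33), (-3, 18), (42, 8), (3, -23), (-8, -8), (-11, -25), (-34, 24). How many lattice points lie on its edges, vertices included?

Summing gcd(|Δx|,|Δy|) over the edges gives the boundary count: gcd(30,15) + gcd(45,10) + gcd(39,31) + gcd(11,15) + gcd(3,17) + gcd(23,49) + gcd(1,9) = 15+5+1+1+1+1+1 = 25.

25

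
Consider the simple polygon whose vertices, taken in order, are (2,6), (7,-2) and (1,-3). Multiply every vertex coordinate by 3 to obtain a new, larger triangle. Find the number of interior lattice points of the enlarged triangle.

Using the shoelace formula, 2A = |(2·(-2) − 7·6) + (7·(-3) − 1·(-2)) + (1·6 − 2·(-3))| = 53, so the area is 53/2.
The number of boundary lattice points is Σ gcd(|Δx|,|Δy|) = gcd(5,8) + gcd(6,1) + gcd(1,9) = 1+1+1 = 3.
Scaling by 3 multiplies the area by 3² = 9 (so the new area is 477/2) and multiplies the boundary lattice-point count by 3, giving 9.
By Pick's theorem, the interior count of the dilated polygon is 477/2 − 9/2 + 1 = 235.

235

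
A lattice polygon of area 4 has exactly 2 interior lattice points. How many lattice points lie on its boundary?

6

Pick's theorem gives A = I + B/2 − 1, so B = 2(A − I + 1) = 2(4 − 2 + 1) = 6.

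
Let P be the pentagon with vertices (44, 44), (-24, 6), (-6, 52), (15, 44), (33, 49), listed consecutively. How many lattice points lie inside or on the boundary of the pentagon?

1183

Using the shoelace formula, 2A = |[44·6 − (-24)·44] + [(-24)·52 − (-6)·6] + [(-6)·44 − 15·52] + [15·49 − 33·44] + [33·44 − 44·49]| = 2357, so the area is 1178.5.
Along each edge there are gcd(|Δx|,|Δy|)+1 lattice points, so counting each shared vertex once the boundary has gcd(68,38) + gcd(18,46) + gcd(21,8) + gcd(18,5) + gcd(11,5) = 2+2+1+1+1 = 7.
Pick's theorem gives I = A − B/2 + 1 = 1178.5 − 7/2 + 1 = 1176, so the closed region contains I + B = 1176 + 7 = 1183 lattice points.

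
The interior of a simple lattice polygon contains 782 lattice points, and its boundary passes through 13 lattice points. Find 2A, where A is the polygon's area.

Pick's theorem states A = I + B/2 − 1, so A = 782 + 13/2 − 1 = 1575/2.
Hence 2A = 1575.

1575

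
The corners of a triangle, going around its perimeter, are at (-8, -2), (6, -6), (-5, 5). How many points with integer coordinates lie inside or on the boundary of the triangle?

63

By the shoelace formula, twice the signed area is |((-8)·(-6) − 6·(-2)) + (6·5 − (-5)·(-6)) + ((-5)·(-2) − (-8)·5)| = 110, so the area is 55.
Summing gcd(|Δx|,|Δy|) over the edges gives the boundary count: gcd(14,4) + gcd(11,11) + gcd(3,7) = 2+11+1 = 14.
Pick's theorem gives I = A − B/2 + 1 = 55 − 14/2 + 1 = 49, so the closed region contains I + B = 49 + 14 = 63 lattice points.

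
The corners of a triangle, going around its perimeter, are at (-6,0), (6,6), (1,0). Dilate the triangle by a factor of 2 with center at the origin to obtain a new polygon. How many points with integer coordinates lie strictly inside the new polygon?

Using the shoelace formula, 2A = |((-6)·6 − 6·0) + (6·0 − 1·6) + (1·0 − (-6)·0)| = 42, so the area is 21.
Summing gcd(|Δx|,|Δy|) over the edges gives the boundary count: gcd(12,6) + gcd(5,6) + gcd(7,0) = 6+1+7 = 14.
Scaling by 2 multiplies the area by 2² = 4 (so the new area is 84) and multiplies the boundary lattice-point count by 2, giving 28.
By Pick's theorem, the interior count of the dilated polygon is 84 − 28/2 + 1 = 71.

71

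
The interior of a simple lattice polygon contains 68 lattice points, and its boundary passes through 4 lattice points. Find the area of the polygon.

By Pick's theorem, A = I + B/2 − 1 = 68 + 4/2 − 1 = 69.

69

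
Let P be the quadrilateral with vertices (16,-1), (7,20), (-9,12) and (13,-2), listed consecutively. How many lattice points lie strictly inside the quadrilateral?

By the shoelace formula, twice the signed area is |[16·20 − 7·(-1)] + [7·12 − (-9)·20] + [(-9)·(-2) − 13·12] + [13·(-1) − 16·(-2)]| = 472, so the area is 236.
Along each edge there are gcd(|Δx|,|Δy|)+1 lattice points, so counting each shared vertex once the boundary has gcd(9,21) + gcd(16,8) + gcd(22,14) + gcd(3,1) = 3+8+2+1 = 14.
Pick's theorem gives I = A − B/2 + 1 = 236 − 14/2 + 1 = 230.

230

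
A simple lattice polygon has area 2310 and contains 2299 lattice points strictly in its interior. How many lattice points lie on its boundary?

24

Pick's theorem gives A = I + B/2 − 1, so B = 2(A − I + 1) = 2(2310 − 2299 + 1) = 24.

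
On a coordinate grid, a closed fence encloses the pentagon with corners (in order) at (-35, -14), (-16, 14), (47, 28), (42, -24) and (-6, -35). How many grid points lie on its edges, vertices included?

11

The number of boundary lattice points is Σ gcd(|Δx|,|Δy|) = gcd(19,28) + gcd(63,14) + gcd(5,52) + gcd(48,11) + gcd(29,21) = 1+7+1+1+1 = 11.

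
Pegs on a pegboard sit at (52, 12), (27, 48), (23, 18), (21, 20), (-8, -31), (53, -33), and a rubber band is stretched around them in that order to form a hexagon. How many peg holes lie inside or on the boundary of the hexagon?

2707

Using the shoelace formula, 2A = |[52·48 − 27·12] + [27·18 − 23·48] + [23·20 − 21·18] + [21·(-31) − (-8)·20] + [(-8)·(-33) − 53·(-31)] + [53·12 − 52·(-33)]| = 5404, so the area is 2702.
Summing gcd(|Δx|,|Δy|) over the edges gives the boundary count: gcd(25,36) + gcd(4,30) + gcd(2,2) + gcd(29,51) + gcd(61,2) + gcd(1,45) = 1+2+2+1+1+1 = 8.
Pick's theorem gives I = A − B/2 + 1 = 2702 − 8/2 + 1 = 2699, so the closed region contains I + B = 2699 + 8 = 2707 lattice points.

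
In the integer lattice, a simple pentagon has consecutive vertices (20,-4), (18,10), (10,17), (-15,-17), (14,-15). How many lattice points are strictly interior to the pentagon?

633

Using the shoelace formula, 2A = |(20·10 − 18·(-4)) + (18·17 − 10·10) + (10·(-17) − (-15)·17) + ((-15)·(-15) − 14·(-17)) + (14·(-4) − 20·(-15))| = 1270, so the area is 635.
Along each edge there are gcd(|Δx|,|Δy|)+1 lattice points, so counting each shared vertex once the boundary has gcd(2,14) + gcd(8,7) + gcd(25,34) + gcd(29,2) + gcd(6,11) = 2+1+1+1+1 = 6.
Pick's theorem gives I = A − B/2 + 1 = 635 − 6/2 + 1 = 633.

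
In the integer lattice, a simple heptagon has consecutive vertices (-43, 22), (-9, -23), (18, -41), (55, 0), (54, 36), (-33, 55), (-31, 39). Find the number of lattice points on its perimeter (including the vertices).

The number of boundary lattice points is Σ gcd(|Δx|,|Δy|) = gcd(34,45) + gcd(27,18) + gcd(37,41) + gcd(1,36) + gcd(87,19) + gcd(2,16) + gcd(12,17) = 1+9+1+1+1+2+1 = 16.

16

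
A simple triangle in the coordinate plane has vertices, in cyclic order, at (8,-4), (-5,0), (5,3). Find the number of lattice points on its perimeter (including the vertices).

Summing gcd(|Δx|,|Δy|) over the edges gives the boundary count: gcd(13,4) + gcd(10,3) + gcd(3,7) = 1+1+1 = 3.

3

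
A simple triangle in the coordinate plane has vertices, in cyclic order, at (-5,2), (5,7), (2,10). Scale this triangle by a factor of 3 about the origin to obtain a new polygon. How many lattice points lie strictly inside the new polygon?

The shoelace formula gives twice the area as |((-5)·7 − 5·2) + (5·10 − 2·7) + (2·2 − (-5)·10)| = 45, so the area is 22.5.
Summing gcd(|Δx|,|Δy|) over the edges gives the boundary count: gcd(10,5) + gcd(3,3) + gcd(7,8) = 5+3+1 = 9.
Scaling by 3 multiplies the area by 3² = 9 (so the new area is 202.5) and multiplies the boundary lattice-point count by 3, giving 27.
By Pick's theorem, the interior count of the dilated polygon is 202.5 − 27/2 + 1 = 190.

190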